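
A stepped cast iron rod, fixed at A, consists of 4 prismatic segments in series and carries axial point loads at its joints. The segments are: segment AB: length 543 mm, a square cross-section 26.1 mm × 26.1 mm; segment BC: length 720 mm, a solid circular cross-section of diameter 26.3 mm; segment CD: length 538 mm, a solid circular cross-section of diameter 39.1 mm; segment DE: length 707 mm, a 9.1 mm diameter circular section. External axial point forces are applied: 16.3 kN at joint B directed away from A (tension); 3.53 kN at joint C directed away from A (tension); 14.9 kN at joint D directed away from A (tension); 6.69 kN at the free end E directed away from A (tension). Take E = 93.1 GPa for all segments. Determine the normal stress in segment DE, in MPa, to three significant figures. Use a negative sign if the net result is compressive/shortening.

Internal axial forces (sectioning from the free end, tension +): N_DE = 6.69 kN, N_CD = 21.59 kN, N_BC = 25.12 kN, N_AB = 41.42 kN.
A_DE = 65.04 mm².
σ_DE = N_DE/A_DE = 6690/65.04 = 102.9 MPa.

103 MPa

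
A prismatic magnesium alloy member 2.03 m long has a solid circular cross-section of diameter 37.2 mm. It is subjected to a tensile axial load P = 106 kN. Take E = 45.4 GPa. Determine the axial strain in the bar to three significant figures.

A = 1087 mm².
σ = N/A = 97.53 MPa; ε = σ/E = 97.53/45400 = 2.148e-03.

0.00215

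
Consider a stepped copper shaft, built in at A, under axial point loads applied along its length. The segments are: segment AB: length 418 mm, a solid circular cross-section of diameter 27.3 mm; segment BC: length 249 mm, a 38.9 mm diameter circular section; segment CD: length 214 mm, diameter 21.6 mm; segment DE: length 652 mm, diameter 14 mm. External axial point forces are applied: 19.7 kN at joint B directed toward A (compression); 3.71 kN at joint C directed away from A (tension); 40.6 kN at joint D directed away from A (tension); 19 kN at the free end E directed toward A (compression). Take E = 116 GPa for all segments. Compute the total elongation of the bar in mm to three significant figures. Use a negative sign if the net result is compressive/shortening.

-0.505 mm

Internal axial forces (sectioning from the free end, tension +): N_DE = -19 kN, N_CD = 21.6 kN, N_BC = 25.31 kN, N_AB = 5.61 kN.
A_AB = 585.3 mm².
A_BC = 1188 mm².
A_CD = 366.4 mm².
A_DE = 153.9 mm².
δ_AB = 5610·418/(585.3·116000) = 0.03454 mm
δ_BC = 25310·249/(1188·116000) = 0.04571 mm
δ_CD = 21600·214/(366.4·116000) = 0.1087 mm
δ_DE = -19000·652/(153.9·116000) = -0.6937 mm
δ = Σδ_i = -0.5047 mm.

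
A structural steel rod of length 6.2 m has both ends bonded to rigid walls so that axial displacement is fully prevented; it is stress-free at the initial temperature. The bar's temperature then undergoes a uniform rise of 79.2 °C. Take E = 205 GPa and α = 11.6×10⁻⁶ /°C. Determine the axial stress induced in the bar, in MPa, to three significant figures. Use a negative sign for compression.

-188 MPa

Free thermal expansion αLΔT = 11.6e-6 · 6200 · 79.2 = 5.696 mm.
The walls impose strain ε = −(5.696)/6200 = -9.1872e-04; σ = Eε = 205000 · -9.1872e-04 = -188.3 MPa.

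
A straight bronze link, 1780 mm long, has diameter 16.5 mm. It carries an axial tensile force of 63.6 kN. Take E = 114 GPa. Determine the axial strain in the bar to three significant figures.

A = 213.8 mm².
σ = N/A = 297.4 MPa; ε = σ/E = 297.4/114000 = 2.609e-03.

0.00261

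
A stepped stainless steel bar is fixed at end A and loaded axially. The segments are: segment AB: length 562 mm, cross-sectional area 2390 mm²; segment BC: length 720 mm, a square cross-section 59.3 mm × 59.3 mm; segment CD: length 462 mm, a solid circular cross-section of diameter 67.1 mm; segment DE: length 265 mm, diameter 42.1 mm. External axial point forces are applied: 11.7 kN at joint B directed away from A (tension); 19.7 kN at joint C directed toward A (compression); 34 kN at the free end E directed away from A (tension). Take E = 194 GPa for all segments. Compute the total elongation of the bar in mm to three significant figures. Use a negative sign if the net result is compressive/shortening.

0.103 mm

Internal axial forces (sectioning from the free end, tension +): N_DE = 34 kN, N_CD = 34 kN, N_BC = 14.3 kN, N_AB = 26 kN.
A_BC = 3516 mm².
A_CD = 3536 mm².
A_DE = 1392 mm².
δ_AB = 26000·562/(2390·194000) = 0.03151 mm
δ_BC = 14300·720/(3516·194000) = 0.01509 mm
δ_CD = 34000·462/(3536·194000) = 0.0229 mm
δ_DE = 34000·265/(1392·194000) = 0.03336 mm
δ = Σδ_i = 0.1029 mm.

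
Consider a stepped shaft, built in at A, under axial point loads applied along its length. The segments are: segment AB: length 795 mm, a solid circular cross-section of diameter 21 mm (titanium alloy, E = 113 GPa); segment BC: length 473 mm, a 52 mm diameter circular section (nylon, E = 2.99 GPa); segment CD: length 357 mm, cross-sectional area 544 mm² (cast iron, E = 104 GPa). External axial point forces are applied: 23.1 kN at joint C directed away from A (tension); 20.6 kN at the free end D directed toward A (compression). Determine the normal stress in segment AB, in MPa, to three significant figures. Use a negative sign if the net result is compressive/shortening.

Internal axial forces (sectioning from the free end, tension +): N_CD = -20.6 kN, N_BC = 2.5 kN, N_AB = 2.5 kN.
A_AB = 346.4 mm².
σ_AB = N_AB/A_AB = 2500/346.4 = 7.218 MPa.

7.22 MPa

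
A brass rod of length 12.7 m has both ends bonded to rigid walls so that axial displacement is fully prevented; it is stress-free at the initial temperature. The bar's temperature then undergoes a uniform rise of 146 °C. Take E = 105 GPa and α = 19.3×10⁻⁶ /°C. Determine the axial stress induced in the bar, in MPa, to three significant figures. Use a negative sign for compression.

-296 MPa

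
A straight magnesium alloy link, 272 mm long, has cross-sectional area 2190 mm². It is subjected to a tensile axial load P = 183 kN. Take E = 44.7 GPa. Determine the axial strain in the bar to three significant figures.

σ = N/A = 83.56 MPa; ε = σ/E = 83.56/44700 = 1.869e-03.

0.00187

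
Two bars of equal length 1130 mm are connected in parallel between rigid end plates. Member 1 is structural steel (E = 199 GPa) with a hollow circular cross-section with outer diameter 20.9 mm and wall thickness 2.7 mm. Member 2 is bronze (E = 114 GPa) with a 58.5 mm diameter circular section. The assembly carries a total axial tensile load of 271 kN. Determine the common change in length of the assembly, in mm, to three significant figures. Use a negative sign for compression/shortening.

0.908 mm

A_1 = 154.4 mm².
A_2 = 2688 mm².
Equal strain + equilibrium ⇒ each member carries load in proportion to AE: A₁E₁ = 30720000 N, A₂E₂ = 306400000 N, ΣAE = 337100000 N.
δ = PL/ΣAE = 271000·1130/337100000 = 0.9083 mm.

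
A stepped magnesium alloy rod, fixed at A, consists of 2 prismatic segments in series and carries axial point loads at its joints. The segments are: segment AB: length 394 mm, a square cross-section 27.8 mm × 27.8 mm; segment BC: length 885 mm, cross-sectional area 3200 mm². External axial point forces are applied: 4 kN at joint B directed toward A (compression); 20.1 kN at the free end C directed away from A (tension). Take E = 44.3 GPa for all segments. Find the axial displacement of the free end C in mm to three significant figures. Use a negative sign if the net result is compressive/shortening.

0.311 mm

Internal axial forces (sectioning from the free end, tension +): N_BC = 20.1 kN, N_AB = 16.1 kN.
A_AB = 772.8 mm².
δ_AB = 16100·394/(772.8·44300) = 0.1853 mm
δ_BC = 20100·885/(3200·44300) = 0.1255 mm
δ = Σδ_i = 0.3108 mm.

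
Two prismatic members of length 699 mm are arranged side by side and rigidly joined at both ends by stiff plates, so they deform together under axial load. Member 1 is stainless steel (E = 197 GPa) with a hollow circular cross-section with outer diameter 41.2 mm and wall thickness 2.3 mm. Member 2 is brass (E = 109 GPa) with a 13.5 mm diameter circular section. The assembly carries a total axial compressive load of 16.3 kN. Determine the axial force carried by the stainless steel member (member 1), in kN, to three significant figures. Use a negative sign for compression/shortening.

-12.7 kN

A_1 = 281.1 mm².
A_2 = 143.1 mm².
Equal strain + equilibrium ⇒ each member carries load in proportion to AE: A₁E₁ = 55370000 N, A₂E₂ = 15600000 N, ΣAE = 70970000 N.
F₁ = P·A₁E₁/ΣAE = -16300·55370000/70970000 = -12720 N.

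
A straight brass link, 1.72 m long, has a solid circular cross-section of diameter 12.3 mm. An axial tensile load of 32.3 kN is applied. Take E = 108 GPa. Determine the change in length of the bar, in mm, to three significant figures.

4.33 mm

A = 118.8 mm².
δ_mech = NL/(AE) = 32300·1720/(118.8·108000) = 4.329 mm.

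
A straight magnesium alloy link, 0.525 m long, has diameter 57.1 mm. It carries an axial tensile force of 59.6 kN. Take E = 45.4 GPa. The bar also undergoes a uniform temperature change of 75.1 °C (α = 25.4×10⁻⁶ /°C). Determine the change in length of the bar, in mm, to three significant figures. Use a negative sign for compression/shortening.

A = 2561 mm².
δ_mech = NL/(AE) = 59600·525/(2561·45400) = 0.2691 mm.
δ_thermal = αLΔT = 25.4e-6·525·75.1 = 1.001 mm.
δ = δ_mech + δ_thermal = 1.271 mm.

1.27 mm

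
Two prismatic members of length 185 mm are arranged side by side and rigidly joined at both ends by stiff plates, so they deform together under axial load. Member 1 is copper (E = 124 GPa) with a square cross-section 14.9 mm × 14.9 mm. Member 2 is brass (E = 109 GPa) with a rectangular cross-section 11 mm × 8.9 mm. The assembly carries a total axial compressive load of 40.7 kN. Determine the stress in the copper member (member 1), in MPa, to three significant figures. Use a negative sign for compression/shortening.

A_1 = 222 mm².
A_2 = 97.9 mm².
Equal strain + equilibrium ⇒ each member carries load in proportion to AE: A₁E₁ = 27530000 N, A₂E₂ = 10670000 N, ΣAE = 38200000 N.
σ₁ = P·E₁/ΣAE = -40700·124000/38200000 = -132.1 MPa.

-132 MPa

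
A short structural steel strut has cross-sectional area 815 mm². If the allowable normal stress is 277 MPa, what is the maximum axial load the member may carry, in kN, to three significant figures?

P_max = σ_allow · A = 277 · 815 = 225800 N = 225.8 kN.

226 kN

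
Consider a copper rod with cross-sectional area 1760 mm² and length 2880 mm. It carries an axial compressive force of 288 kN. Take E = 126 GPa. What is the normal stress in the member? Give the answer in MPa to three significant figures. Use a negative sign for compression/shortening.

σ = N/A = -288000/1760 = -163.6 MPa.

-164 MPa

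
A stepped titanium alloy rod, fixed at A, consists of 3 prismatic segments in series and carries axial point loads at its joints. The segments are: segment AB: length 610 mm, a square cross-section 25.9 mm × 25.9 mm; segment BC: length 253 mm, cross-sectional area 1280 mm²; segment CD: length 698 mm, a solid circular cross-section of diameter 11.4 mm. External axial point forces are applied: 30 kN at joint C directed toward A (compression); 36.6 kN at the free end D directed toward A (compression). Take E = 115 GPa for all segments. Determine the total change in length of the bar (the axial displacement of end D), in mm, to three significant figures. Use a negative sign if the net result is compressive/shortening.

-2.82 mm

Internal axial forces (sectioning from the free end, tension +): N_CD = -36.6 kN, N_BC = -66.6 kN, N_AB = -66.6 kN.
A_AB = 670.8 mm².
A_CD = 102.1 mm².
δ_AB = -66600·610/(670.8·115000) = -0.5266 mm
δ_BC = -66600·253/(1280·115000) = -0.1145 mm
δ_CD = -36600·698/(102.1·115000) = -2.176 mm
δ = Σδ_i = -2.818 mm.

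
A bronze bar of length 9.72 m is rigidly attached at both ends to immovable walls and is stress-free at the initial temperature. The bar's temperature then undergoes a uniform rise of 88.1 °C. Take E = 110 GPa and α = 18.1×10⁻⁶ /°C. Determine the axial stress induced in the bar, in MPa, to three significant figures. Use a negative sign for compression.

-175 MPa

Free thermal expansion αLΔT = 18.1e-6 · 9720 · 88.1 = 15.5 mm.
The walls impose strain ε = −(15.5)/9720 = -1.5946e-03; σ = Eε = 110000 · -1.5946e-03 = -175.4 MPa.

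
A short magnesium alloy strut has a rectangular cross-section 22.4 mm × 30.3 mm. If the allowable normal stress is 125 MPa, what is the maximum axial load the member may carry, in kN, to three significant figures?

84.8 kN

A = 678.7 mm².
P_max = σ_allow · A = 125 · 678.7 = 84840 N = 84.84 kN.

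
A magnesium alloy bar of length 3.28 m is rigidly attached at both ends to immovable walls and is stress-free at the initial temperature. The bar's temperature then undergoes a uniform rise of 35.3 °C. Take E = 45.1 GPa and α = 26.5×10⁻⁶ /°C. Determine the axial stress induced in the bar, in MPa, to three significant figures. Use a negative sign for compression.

Free thermal expansion αLΔT = 26.5e-6 · 3280 · 35.3 = 3.068 mm.
The walls impose strain ε = −(3.068)/3280 = -9.3545e-04; σ = Eε = 45100 · -9.3545e-04 = -42.19 MPa.

-42.2 MPa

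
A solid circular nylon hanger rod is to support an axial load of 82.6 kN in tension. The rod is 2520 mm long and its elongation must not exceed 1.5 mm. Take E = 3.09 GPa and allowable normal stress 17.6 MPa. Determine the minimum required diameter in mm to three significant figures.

239 mm

Required area A ≥ P/σ_allow = 82600/17.6 = 4693 mm².
For a solid circular section, d ≥ √(4A/π) = 77.3 mm.
Elongation limit: A ≥ PL/(Eδ_allow) = 82600·2520/(3090·1.5) = 44910 mm² ⇒ d ≥ 239.1 mm.
The elongation limit governs.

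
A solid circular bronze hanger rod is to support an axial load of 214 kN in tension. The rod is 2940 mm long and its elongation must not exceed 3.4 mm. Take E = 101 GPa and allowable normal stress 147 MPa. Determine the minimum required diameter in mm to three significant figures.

Required area A ≥ P/σ_allow = 214000/147 = 1456 mm².
For a solid circular section, d ≥ √(4A/π) = 43.05 mm.
Elongation limit: A ≥ PL/(Eδ_allow) = 214000·2940/(101000·3.4) = 1832 mm² ⇒ d ≥ 48.3 mm.
The elongation limit governs.

48.3 mm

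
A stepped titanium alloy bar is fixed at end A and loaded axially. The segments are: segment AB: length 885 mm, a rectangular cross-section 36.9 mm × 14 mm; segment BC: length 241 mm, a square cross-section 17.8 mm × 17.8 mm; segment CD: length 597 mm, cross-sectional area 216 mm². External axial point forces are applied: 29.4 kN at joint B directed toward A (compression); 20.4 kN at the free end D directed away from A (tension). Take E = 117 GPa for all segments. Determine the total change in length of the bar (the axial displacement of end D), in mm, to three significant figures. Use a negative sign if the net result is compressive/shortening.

Internal axial forces (sectioning from the free end, tension +): N_CD = 20.4 kN, N_BC = 20.4 kN, N_AB = -9 kN.
A_AB = 516.6 mm².
A_BC = 316.8 mm².
δ_AB = -9000·885/(516.6·117000) = -0.1318 mm
δ_BC = 20400·241/(316.8·117000) = 0.1326 mm
δ_CD = 20400·597/(216·117000) = 0.4819 mm
δ = Σδ_i = 0.4828 mm.

0.483 mm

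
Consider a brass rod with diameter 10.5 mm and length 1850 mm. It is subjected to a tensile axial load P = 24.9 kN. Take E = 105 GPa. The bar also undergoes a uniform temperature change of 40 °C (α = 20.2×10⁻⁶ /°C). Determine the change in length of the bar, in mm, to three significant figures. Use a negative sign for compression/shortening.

A = 86.59 mm².
δ_mech = NL/(AE) = 24900·1850/(86.59·105000) = 5.067 mm.
δ_thermal = αLΔT = 20.2e-6·1850·40 = 1.495 mm.
δ = δ_mech + δ_thermal = 6.561 mm.

6.56 mm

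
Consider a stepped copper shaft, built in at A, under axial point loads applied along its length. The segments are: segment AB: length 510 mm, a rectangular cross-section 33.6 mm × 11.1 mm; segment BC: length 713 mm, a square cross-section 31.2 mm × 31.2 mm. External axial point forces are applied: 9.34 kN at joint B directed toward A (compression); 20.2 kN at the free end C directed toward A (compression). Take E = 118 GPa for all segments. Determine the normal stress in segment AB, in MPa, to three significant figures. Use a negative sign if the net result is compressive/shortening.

-79.2 MPa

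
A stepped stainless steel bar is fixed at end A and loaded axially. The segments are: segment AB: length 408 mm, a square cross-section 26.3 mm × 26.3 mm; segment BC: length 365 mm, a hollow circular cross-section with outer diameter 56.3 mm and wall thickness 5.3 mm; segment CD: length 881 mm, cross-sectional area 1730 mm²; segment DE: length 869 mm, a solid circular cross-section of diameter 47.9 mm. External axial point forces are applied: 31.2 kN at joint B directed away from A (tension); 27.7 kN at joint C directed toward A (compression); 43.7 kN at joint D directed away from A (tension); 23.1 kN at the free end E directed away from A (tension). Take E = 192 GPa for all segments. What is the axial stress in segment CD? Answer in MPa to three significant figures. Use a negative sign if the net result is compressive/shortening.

Internal axial forces (sectioning from the free end, tension +): N_DE = 23.1 kN, N_CD = 66.8 kN, N_BC = 39.1 kN, N_AB = 70.3 kN.
σ_CD = N_CD/A_CD = 66800/1730 = 38.61 MPa.

38.6 MPa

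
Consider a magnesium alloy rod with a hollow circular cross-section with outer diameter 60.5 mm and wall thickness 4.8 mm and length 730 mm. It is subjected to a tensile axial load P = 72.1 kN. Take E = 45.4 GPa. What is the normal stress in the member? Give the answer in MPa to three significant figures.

85.8 MPa

A = 839.9 mm².
σ = N/A = 72100/839.9 = 85.84 MPa.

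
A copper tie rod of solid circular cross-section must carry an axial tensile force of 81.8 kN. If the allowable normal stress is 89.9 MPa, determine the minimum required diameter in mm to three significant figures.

34.0 mm

Required area A ≥ P/σ_allow = 81800/89.9 = 909.9 mm².
For a solid circular section, d ≥ √(4A/π) = 34.04 mm.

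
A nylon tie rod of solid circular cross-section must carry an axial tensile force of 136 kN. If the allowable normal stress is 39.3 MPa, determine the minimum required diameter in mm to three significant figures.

66.4 mm

Required area A ≥ P/σ_allow = 136000/39.3 = 3461 mm².
For a solid circular section, d ≥ √(4A/π) = 66.38 mm.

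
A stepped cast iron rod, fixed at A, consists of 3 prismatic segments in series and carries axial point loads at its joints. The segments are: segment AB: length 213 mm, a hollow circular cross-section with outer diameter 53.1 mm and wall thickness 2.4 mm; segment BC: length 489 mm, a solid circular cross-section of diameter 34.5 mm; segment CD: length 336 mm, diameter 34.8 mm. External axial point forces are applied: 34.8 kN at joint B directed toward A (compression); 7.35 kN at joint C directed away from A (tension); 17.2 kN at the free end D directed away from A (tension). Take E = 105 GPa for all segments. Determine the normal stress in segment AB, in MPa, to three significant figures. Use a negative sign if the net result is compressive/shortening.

-26.8 MPa

Internal axial forces (sectioning from the free end, tension +): N_CD = 17.2 kN, N_BC = 24.55 kN, N_AB = -10.25 kN.
A_AB = 382.3 mm².
σ_AB = N_AB/A_AB = -10250/382.3 = -26.81 MPa.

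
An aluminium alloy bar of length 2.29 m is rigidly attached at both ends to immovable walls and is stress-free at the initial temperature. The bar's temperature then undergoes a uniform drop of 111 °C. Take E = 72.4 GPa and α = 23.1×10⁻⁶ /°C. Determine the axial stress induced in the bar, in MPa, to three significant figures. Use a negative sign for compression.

Free thermal expansion αLΔT = 23.1e-6 · 2290 · -111 = -5.872 mm.
The walls impose strain ε = −(-5.872)/2290 = 2.5641e-03; σ = Eε = 72400 · 2.5641e-03 = 185.6 MPa.

186 MPa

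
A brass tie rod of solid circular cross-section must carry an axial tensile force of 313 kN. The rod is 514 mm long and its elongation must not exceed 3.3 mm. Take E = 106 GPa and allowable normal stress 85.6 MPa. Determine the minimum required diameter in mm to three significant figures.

Required area A ≥ P/σ_allow = 313000/85.6 = 3657 mm².
For a solid circular section, d ≥ √(4A/π) = 68.23 mm.
Elongation limit: A ≥ PL/(Eδ_allow) = 313000·514/(106000·3.3) = 459.9 mm² ⇒ d ≥ 24.2 mm.
The stress limit governs.

68.2 mm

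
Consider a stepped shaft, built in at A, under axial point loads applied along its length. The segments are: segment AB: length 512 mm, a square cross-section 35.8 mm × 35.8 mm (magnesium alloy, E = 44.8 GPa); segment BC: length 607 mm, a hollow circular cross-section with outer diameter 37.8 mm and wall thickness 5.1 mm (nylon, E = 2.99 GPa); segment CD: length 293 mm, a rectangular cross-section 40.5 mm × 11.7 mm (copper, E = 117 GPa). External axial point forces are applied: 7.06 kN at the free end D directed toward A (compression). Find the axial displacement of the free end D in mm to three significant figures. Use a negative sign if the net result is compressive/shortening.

-2.84 mm

Internal axial forces (sectioning from the free end, tension +): N_CD = -7.06 kN, N_BC = -7.06 kN, N_AB = -7.06 kN.
A_AB = 1282 mm².
A_BC = 523.9 mm².
A_CD = 473.8 mm².
δ_AB = -7060·512/(1282·44800) = -0.06296 mm
δ_BC = -7060·607/(523.9·2990) = -2.736 mm
δ_CD = -7060·293/(473.8·117000) = -0.03731 mm
δ = Σδ_i = -2.836 mm.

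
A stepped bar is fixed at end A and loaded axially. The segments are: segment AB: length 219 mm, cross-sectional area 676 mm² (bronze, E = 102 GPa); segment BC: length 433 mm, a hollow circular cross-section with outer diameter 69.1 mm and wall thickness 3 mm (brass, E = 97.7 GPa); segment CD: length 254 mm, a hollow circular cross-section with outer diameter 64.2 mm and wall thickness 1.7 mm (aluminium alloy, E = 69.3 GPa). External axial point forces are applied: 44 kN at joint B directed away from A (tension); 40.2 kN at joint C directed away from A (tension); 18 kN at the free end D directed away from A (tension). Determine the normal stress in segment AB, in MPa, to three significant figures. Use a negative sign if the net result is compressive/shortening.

Internal axial forces (sectioning from the free end, tension +): N_CD = 18 kN, N_BC = 58.2 kN, N_AB = 102.2 kN.
σ_AB = N_AB/A_AB = 102200/676 = 151.2 MPa.

151 MPa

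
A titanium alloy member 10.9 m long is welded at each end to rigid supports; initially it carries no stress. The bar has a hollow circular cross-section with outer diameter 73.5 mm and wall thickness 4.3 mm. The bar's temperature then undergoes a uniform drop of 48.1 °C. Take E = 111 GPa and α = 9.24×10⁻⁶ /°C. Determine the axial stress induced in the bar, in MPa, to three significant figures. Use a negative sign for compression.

49.3 MPa

Free thermal expansion αLΔT = 9.24e-6 · 10900 · -48.1 = -4.844 mm.
The walls impose strain ε = −(-4.844)/10900 = 4.4444e-04; σ = Eε = 111000 · 4.4444e-04 = 49.33 MPa.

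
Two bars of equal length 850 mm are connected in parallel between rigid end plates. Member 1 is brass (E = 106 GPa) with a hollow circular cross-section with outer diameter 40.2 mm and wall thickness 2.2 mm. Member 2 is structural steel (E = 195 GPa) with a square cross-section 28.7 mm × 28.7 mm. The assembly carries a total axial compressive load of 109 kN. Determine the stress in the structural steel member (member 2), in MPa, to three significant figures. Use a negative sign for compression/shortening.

-113 MPa

A_1 = 262.6 mm².
A_2 = 823.7 mm².
Equal strain + equilibrium ⇒ each member carries load in proportion to AE: A₁E₁ = 27840000 N, A₂E₂ = 160600000 N, ΣAE = 188500000 N.
σ₂ = P·E₂/ΣAE = -109000·195000/188500000 = -112.8 MPa.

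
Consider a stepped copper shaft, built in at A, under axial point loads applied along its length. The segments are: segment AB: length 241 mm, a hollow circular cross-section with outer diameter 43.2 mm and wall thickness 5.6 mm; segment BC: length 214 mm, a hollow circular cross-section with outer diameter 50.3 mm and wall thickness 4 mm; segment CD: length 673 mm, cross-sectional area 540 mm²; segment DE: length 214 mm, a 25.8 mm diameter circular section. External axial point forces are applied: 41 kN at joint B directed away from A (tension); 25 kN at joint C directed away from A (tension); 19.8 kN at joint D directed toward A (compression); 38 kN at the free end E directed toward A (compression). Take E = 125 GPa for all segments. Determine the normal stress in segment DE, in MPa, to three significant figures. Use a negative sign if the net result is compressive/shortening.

Internal axial forces (sectioning from the free end, tension +): N_DE = -38 kN, N_CD = -57.8 kN, N_BC = -32.8 kN, N_AB = 8.2 kN.
A_DE = 522.8 mm².
σ_DE = N_DE/A_DE = -38000/522.8 = -72.69 MPa.

-72.7 MPa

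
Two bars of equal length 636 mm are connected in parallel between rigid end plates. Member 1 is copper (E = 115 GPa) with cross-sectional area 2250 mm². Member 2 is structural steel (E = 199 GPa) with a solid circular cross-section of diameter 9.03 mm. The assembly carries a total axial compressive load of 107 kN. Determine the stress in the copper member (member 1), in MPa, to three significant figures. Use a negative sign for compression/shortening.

A_2 = 64.04 mm².
Equal strain + equilibrium ⇒ each member carries load in proportion to AE: A₁E₁ = 258800000 N, A₂E₂ = 12740000 N, ΣAE = 271500000 N.
σ₁ = P·E₁/ΣAE = -107000·115000/271500000 = -45.32 MPa.

-45.3 MPa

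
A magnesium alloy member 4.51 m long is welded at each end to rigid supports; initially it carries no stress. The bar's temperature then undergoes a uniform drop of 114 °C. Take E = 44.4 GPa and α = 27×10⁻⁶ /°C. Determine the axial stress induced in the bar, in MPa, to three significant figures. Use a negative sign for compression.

Free thermal expansion αLΔT = 27e-6 · 4510 · -114 = -13.88 mm.
The walls impose strain ε = −(-13.88)/4510 = 3.0780e-03; σ = Eε = 44400 · 3.0780e-03 = 136.7 MPa.

137 MPa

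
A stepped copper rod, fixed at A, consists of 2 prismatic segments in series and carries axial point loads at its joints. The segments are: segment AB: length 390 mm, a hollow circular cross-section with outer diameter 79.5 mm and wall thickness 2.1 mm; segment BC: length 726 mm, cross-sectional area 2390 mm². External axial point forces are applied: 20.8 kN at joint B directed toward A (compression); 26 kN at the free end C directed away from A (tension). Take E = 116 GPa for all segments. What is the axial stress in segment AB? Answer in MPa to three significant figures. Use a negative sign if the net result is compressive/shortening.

10.2 MPa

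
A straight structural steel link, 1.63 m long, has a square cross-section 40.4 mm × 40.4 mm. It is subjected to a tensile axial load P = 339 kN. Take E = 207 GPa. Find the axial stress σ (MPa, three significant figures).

208 MPa

A = 1632 mm².
σ = N/A = 339000/1632 = 207.7 MPa.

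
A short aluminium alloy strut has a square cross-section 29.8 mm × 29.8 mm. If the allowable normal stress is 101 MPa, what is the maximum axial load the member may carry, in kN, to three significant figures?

A = 888 mm².
P_max = σ_allow · A = 101 · 888 = 89690 N = 89.69 kN.

89.7 kN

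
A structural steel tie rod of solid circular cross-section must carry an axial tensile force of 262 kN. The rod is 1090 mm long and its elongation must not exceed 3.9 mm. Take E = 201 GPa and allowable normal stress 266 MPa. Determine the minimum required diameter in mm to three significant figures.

Required area A ≥ P/σ_allow = 262000/266 = 985 mm².
For a solid circular section, d ≥ √(4A/π) = 35.41 mm.
Elongation limit: A ≥ PL/(Eδ_allow) = 262000·1090/(201000·3.9) = 364.3 mm² ⇒ d ≥ 21.54 mm.
The stress limit governs.

35.4 mm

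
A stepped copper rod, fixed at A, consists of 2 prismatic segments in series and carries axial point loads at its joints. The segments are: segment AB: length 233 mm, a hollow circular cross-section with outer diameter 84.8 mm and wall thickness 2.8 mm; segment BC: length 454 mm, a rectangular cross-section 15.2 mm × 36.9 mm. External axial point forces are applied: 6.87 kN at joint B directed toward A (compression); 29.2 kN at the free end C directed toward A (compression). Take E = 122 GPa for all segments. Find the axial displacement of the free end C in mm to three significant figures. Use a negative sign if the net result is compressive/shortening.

-0.289 mm

Internal axial forces (sectioning from the free end, tension +): N_BC = -29.2 kN, N_AB = -36.07 kN.
A_AB = 721.3 mm².
A_BC = 560.9 mm².
δ_AB = -36070·233/(721.3·122000) = -0.0955 mm
δ_BC = -29200·454/(560.9·122000) = -0.1937 mm
δ = Σδ_i = -0.2892 mm.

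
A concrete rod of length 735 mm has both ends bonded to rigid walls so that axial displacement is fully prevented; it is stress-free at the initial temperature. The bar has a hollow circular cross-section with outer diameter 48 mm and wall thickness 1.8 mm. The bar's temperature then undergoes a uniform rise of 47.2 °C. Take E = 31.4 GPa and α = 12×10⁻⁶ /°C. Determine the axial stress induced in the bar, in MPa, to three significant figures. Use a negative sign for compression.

Free thermal expansion αLΔT = 12e-6 · 735 · 47.2 = 0.4163 mm.
The walls impose strain ε = −(0.4163)/735 = -5.6640e-04; σ = Eε = 31400 · -5.6640e-04 = -17.78 MPa.

-17.8 MPa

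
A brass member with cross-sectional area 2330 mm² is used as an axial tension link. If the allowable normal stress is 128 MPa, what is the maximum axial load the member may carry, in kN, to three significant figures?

P_max = σ_allow · A = 128 · 2330 = 298200 N = 298.2 kN.

298 kN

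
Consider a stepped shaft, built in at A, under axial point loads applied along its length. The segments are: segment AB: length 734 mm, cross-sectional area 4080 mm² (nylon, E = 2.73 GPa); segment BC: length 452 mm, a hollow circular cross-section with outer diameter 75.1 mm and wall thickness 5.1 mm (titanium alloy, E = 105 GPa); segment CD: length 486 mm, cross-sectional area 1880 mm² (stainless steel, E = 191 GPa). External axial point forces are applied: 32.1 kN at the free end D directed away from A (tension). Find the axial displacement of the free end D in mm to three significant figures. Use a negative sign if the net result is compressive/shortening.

Internal axial forces (sectioning from the free end, tension +): N_CD = 32.1 kN, N_BC = 32.1 kN, N_AB = 32.1 kN.
A_BC = 1122 mm².
δ_AB = 32100·734/(4080·2730) = 2.115 mm
δ_BC = 32100·452/(1122·105000) = 0.1232 mm
δ_CD = 32100·486/(1880·191000) = 0.04345 mm
δ = Σδ_i = 2.282 mm.

2.28 mm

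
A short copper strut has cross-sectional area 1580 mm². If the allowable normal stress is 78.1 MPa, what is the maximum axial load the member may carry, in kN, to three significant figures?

P_max = σ_allow · A = 78.1 · 1580 = 123400 N = 123.4 kN.

123 kN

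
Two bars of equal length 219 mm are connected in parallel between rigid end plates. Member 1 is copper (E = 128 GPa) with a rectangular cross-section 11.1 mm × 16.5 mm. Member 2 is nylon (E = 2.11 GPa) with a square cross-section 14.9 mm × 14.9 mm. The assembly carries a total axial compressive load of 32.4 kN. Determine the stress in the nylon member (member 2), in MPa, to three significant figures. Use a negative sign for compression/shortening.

-2.86 MPa

A_1 = 183.2 mm².
A_2 = 222 mm².
Equal strain + equilibrium ⇒ each member carries load in proportion to AE: A₁E₁ = 23440000 N, A₂E₂ = 468400 N, ΣAE = 23910000 N.
σ₂ = P·E₂/ΣAE = -32400·2110/23910000 = -2.859 MPa.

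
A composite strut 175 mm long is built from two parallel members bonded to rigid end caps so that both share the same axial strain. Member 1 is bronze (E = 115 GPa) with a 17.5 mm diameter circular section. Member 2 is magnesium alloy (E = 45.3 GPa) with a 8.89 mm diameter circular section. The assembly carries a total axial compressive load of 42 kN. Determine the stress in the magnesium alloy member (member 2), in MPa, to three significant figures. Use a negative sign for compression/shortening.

-62.4 MPa

A_1 = 240.5 mm².
A_2 = 62.07 mm².
Equal strain + equilibrium ⇒ each member carries load in proportion to AE: A₁E₁ = 27660000 N, A₂E₂ = 2812000 N, ΣAE = 30470000 N.
σ₂ = P·E₂/ΣAE = -42000·45300/30470000 = -62.44 MPa.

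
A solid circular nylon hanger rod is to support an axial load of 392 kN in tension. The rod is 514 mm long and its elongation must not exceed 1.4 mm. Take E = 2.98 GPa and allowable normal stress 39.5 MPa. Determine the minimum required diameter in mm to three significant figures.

248 mm

Required area A ≥ P/σ_allow = 392000/39.5 = 9924 mm².
For a solid circular section, d ≥ √(4A/π) = 112.4 mm.
Elongation limit: A ≥ PL/(Eδ_allow) = 392000·514/(2980·1.4) = 48300 mm² ⇒ d ≥ 248 mm.
The elongation limit governs.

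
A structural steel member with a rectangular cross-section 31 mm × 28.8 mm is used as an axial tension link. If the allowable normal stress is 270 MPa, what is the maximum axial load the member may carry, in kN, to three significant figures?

A = 892.8 mm².
P_max = σ_allow · A = 270 · 892.8 = 241100 N = 241.1 kN.

241 kN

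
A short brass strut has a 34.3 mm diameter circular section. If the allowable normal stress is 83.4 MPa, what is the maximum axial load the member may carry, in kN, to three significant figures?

77.1 kN

A = 924 mm².
P_max = σ_allow · A = 83.4 · 924 = 77060 N = 77.06 kN.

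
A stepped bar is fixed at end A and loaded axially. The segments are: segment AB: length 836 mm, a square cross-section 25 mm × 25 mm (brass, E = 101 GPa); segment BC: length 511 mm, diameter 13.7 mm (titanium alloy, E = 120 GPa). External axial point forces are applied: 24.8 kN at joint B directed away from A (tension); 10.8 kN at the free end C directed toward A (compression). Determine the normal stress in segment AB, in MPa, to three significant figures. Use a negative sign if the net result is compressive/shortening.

22.4 MPa

Internal axial forces (sectioning from the free end, tension +): N_BC = -10.8 kN, N_AB = 14 kN.
A_AB = 625 mm².
σ_AB = N_AB/A_AB = 14000/625 = 22.4 MPa.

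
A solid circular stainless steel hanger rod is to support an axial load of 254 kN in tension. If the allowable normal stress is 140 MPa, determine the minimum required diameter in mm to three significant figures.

Required area A ≥ P/σ_allow = 254000/140 = 1814 mm².
For a solid circular section, d ≥ √(4A/π) = 48.06 mm.

48.1 mm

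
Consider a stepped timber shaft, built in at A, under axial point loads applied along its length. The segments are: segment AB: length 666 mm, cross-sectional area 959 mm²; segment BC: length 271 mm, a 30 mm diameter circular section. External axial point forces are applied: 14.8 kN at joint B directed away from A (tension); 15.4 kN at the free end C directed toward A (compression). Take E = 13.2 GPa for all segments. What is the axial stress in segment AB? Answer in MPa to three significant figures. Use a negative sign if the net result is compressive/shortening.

-0.626 MPa

Internal axial forces (sectioning from the free end, tension +): N_BC = -15.4 kN, N_AB = -0.6 kN.
σ_AB = N_AB/A_AB = -600/959 = -0.6257 MPa.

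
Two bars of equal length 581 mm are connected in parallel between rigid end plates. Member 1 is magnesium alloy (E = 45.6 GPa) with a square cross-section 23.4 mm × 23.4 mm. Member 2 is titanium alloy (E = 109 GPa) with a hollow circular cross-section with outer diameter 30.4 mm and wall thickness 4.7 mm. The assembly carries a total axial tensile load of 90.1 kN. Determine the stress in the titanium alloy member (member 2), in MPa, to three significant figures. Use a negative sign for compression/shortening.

A_1 = 547.6 mm².
A_2 = 379.5 mm².
Equal strain + equilibrium ⇒ each member carries load in proportion to AE: A₁E₁ = 24970000 N, A₂E₂ = 41360000 N, ΣAE = 66330000 N.
σ₂ = P·E₂/ΣAE = 90100·109000/66330000 = 148.1 MPa.

148 MPa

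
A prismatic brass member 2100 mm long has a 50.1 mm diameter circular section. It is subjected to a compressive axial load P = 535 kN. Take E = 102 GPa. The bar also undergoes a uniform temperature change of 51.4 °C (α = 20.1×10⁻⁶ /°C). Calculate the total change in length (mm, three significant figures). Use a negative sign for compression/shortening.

-3.42 mm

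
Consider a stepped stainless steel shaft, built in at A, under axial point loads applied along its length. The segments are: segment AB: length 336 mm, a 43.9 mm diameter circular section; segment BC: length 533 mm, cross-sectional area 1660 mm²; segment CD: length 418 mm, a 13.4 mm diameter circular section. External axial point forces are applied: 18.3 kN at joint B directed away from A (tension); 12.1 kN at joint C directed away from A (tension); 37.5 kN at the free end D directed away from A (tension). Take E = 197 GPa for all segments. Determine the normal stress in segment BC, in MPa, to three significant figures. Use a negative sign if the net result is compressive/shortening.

Internal axial forces (sectioning from the free end, tension +): N_CD = 37.5 kN, N_BC = 49.6 kN, N_AB = 67.9 kN.
σ_BC = N_BC/A_BC = 49600/1660 = 29.88 MPa.

29.9 MPa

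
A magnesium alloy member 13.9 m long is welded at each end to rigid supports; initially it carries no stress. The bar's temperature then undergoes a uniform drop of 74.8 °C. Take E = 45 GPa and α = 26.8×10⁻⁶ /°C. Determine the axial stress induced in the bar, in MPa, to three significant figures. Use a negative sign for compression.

90.2 MPa

Free thermal expansion αLΔT = 26.8e-6 · 13900 · -74.8 = -27.86 mm.
The walls impose strain ε = −(-27.86)/13900 = 2.0046e-03; σ = Eε = 45000 · 2.0046e-03 = 90.21 MPa.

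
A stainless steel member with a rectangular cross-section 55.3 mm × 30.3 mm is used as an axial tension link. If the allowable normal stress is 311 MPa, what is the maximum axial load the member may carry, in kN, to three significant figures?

A = 1676 mm².
P_max = σ_allow · A = 311 · 1676 = 521100 N = 521.1 kN.

521 kN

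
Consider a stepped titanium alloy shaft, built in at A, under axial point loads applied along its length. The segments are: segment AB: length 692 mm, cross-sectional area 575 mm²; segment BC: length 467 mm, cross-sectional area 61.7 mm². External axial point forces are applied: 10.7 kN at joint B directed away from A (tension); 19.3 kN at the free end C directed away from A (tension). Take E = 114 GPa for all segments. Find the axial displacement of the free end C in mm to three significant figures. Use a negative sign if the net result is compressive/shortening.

1.60 mm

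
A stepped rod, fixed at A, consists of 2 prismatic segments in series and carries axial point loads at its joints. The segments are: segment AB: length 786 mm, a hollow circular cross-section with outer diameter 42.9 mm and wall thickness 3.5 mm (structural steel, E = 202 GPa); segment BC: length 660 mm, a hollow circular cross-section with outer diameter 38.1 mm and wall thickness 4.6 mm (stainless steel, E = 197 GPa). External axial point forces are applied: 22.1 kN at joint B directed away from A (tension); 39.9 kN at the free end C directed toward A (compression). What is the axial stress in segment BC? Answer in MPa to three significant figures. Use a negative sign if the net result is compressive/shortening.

-82.4 MPa

Internal axial forces (sectioning from the free end, tension +): N_BC = -39.9 kN, N_AB = -17.8 kN.
A_BC = 484.1 mm².
σ_BC = N_BC/A_BC = -39900/484.1 = -82.42 MPa.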